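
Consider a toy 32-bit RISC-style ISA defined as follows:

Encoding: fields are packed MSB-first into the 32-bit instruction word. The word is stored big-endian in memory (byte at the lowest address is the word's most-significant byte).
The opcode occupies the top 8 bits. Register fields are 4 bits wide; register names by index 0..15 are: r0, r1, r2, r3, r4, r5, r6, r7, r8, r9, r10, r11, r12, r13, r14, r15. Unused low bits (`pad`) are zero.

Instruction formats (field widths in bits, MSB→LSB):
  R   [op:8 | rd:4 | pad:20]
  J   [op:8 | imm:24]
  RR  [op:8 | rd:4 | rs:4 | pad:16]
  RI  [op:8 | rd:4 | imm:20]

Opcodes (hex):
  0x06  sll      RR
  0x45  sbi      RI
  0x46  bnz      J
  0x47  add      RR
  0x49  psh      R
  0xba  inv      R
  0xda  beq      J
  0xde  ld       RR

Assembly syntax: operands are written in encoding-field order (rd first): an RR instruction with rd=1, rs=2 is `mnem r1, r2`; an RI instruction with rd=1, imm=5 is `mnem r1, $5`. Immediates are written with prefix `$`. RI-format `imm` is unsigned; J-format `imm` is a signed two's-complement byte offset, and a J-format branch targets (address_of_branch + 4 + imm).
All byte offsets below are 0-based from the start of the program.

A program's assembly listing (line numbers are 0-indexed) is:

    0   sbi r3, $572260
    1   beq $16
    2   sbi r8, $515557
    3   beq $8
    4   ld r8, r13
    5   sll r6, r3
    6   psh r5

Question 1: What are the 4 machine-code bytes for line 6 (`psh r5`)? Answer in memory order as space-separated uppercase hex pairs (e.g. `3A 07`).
49 50 00 00

L6: psh op=0x49:8|rd=5:4|pad=0:20 ⇒ 0x49500000 ⇒ big 49 50 00 00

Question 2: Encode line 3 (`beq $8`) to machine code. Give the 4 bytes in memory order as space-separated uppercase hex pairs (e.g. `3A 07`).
DA 00 00 08

L3: beq op=0xda:8|imm=8:24 ⇒ 0xda000008 ⇒ big da 00 00 08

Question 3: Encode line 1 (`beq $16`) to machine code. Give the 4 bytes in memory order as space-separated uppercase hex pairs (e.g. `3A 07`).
DA 00 00 10

1. beq fields op=0xda:8|imm=16:24 → word da000010h → da 00 00 10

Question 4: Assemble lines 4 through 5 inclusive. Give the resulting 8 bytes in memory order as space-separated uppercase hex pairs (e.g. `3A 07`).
DE 8D 00 00 06 63 00 00

4. ld fields op=0xde:8|rd=8:4|rs=13:4|pad=0:16 → word de8d0000h → de 8d 00 00
5. sll fields op=0x6:8|rd=6:4|rs=3:4|pad=0:16 → word 06630000h → 06 63 00 00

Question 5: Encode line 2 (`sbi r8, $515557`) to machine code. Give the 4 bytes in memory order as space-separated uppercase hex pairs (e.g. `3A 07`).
45 87 DD E5

line 2 (sbi): pack op=0x45:8|rd=8:4|imm=515557:20 = 0x4587dde5; big→ 45 87 dd e5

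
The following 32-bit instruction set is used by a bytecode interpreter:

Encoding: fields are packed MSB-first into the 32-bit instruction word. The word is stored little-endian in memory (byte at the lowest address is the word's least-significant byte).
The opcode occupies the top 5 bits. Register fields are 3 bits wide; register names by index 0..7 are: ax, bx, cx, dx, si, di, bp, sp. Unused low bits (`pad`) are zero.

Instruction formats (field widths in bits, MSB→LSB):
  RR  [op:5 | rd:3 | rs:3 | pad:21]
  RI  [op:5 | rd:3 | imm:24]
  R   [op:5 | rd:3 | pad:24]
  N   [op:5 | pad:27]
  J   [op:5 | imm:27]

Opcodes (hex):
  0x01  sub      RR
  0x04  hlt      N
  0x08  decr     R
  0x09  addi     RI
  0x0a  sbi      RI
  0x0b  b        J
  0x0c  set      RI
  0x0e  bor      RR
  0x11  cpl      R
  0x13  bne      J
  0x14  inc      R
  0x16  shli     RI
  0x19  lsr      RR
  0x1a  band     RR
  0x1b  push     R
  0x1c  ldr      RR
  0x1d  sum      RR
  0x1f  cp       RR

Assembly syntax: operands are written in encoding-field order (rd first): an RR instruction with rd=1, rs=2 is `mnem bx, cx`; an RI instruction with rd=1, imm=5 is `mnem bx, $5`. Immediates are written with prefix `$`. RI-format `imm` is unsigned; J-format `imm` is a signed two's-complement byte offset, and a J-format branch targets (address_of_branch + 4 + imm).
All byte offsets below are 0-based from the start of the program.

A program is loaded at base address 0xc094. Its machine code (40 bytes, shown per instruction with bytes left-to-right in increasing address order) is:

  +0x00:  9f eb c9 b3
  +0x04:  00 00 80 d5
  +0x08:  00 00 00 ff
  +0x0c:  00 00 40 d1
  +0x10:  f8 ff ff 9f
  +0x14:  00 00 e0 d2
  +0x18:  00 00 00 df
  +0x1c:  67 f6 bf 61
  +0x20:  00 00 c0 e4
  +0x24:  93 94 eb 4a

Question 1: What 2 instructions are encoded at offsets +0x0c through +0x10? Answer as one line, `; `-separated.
[0c] 00 00 40 d1 → 0xd1400000
  opcode bits[31:27]=0x1a: band/RR
  rd@[26:24]=0x1 ⇒ bx
  rs@[23:21]=0x2 ⇒ cx
[10] f8 ff ff 9f → 0x9ffffff8
  opcode bits[31:27]=0x13: bne/J
  imm@[26:0]=0x7fffff8 (s27→-8) ⇒ $-8

band bx, cx; bne $-8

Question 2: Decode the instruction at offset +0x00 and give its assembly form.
shli dx, $13233055

+0x00: 9f eb c9 b3 ⇒ word 0xb3c9eb9f (little)
  op=0xb3c9eb9f>>27=0x16 ⇒ shli (RI)
  rd@[26:24]=0x3 ⇒ dx
  imm@[23:0]=0xc9eb9f ⇒ $13233055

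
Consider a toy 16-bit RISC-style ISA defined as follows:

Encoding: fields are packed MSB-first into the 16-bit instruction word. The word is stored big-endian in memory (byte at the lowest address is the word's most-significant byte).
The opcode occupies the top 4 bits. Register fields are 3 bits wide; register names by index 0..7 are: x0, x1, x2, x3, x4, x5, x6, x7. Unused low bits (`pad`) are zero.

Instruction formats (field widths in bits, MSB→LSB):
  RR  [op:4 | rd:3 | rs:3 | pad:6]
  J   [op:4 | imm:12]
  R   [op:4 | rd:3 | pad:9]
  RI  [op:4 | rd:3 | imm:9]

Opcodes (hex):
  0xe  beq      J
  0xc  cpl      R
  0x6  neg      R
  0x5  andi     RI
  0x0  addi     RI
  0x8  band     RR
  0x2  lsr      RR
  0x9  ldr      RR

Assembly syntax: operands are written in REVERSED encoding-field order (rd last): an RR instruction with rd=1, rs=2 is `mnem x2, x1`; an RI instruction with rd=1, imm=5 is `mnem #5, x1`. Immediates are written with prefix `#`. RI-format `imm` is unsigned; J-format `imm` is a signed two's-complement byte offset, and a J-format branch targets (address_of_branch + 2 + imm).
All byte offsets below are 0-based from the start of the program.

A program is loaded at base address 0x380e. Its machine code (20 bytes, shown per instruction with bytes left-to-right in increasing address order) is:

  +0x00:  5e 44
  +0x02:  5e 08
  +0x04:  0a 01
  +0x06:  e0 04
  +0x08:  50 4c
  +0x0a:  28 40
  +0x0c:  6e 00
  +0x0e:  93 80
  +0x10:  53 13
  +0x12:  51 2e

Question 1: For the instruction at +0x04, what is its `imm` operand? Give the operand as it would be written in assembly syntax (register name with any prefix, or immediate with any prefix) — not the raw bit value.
#1

@+04  big-endian(0a 01) = 0x0a01
  op=0x0a01>>12=0x0 ⇒ addi (RI)
  rd: (w>>9)&0x7=0x5 → x5
  imm: (w>>0)&0x1ff=0x1 → #1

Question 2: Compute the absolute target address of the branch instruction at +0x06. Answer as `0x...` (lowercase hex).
[06] e0 04 → 0xe004
  opcode bits[15:12]=0xe: beq/J
  [11:0] imm=4 = #4
  target = base 0x380e + off 0x06 + 2 + imm 4 = 0x381a

0x381a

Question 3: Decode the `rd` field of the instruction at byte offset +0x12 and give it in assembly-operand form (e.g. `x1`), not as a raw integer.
x0

+0x12: 51 2e ⇒ word 0x512e (big)
  op=0x512e>>12=0x5 ⇒ andi (RI)
  rd: (w>>9)&0x7=0x0 → x0
  imm: (w>>0)&0x1ff=0x12e → #302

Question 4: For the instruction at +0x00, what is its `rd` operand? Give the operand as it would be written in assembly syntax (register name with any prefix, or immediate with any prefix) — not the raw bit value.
@+00  big-endian(5e 44) = 0x5e44
  op=0x5e44>>12=0x5 ⇒ andi (RI)
  rd@[11:9]=0x7 ⇒ x7
  imm@[8:0]=0x44 ⇒ #68

x7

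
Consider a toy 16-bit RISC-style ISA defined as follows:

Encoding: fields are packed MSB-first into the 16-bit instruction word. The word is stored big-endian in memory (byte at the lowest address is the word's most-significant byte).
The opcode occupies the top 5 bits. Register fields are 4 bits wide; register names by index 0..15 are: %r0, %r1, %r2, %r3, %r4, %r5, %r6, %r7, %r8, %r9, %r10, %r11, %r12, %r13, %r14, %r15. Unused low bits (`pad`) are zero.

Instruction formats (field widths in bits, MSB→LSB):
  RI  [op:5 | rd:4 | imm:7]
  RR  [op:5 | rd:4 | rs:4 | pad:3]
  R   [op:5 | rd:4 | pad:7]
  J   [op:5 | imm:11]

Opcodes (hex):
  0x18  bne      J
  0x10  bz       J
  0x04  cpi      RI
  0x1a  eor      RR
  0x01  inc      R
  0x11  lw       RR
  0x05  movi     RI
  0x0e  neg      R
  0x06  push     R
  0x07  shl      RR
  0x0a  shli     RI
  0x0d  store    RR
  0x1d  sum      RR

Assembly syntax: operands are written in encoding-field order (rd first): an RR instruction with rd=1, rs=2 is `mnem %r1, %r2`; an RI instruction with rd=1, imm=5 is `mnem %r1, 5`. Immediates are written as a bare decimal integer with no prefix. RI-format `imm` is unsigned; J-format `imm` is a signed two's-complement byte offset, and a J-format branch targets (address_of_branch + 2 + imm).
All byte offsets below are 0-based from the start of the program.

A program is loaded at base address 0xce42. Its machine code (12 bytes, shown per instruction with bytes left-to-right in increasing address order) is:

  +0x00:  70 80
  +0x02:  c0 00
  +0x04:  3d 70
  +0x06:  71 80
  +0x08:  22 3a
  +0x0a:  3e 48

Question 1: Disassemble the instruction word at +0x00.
neg %r1

+0x00: 70 80 ⇒ word 0x7080 (big)
  opcode bits[15:11]=0xe: neg/R
  rd: (w>>7)&0xf=0x1 → %r1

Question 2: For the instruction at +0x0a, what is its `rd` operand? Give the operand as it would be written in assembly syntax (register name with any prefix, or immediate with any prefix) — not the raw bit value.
off 0x0a: read 3e 48 as big → 0x3e48
  op=0x3e48>>11=0x7 ⇒ shl (RR)
  rd@[10:7]=0xc ⇒ %r12
  rs@[6:3]=0x9 ⇒ %r9

%r12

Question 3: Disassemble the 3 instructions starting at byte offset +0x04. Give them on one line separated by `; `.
[04] 3d 70 → 0x3d70
  opcode bits[15:11]=0x7: shl/RR
  rd@[10:7]=0xa ⇒ %r10
  rs@[6:3]=0xe ⇒ %r14
[06] 71 80 → 0x7180
  opcode bits[15:11]=0xe: neg/R
  rd@[10:7]=0x3 ⇒ %r3
[08] 22 3a → 0x223a
  opcode bits[15:11]=0x4: cpi/RI
  rd@[10:7]=0x4 ⇒ %r4
  imm@[6:0]=0x3a ⇒ 58

shl %r10, %r14; neg %r3; cpi %r4, 58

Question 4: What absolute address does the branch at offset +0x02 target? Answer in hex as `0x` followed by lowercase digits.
@+02  big-endian(c0 00) = 0xc000
  op=0xc000>>11=0x18 ⇒ bne (J)
  imm: (w>>0)&0x7ff=0x0 → 0
  target = base 0xce42 + off 0x02 + 2 + imm 0 = 0xce46

0xce46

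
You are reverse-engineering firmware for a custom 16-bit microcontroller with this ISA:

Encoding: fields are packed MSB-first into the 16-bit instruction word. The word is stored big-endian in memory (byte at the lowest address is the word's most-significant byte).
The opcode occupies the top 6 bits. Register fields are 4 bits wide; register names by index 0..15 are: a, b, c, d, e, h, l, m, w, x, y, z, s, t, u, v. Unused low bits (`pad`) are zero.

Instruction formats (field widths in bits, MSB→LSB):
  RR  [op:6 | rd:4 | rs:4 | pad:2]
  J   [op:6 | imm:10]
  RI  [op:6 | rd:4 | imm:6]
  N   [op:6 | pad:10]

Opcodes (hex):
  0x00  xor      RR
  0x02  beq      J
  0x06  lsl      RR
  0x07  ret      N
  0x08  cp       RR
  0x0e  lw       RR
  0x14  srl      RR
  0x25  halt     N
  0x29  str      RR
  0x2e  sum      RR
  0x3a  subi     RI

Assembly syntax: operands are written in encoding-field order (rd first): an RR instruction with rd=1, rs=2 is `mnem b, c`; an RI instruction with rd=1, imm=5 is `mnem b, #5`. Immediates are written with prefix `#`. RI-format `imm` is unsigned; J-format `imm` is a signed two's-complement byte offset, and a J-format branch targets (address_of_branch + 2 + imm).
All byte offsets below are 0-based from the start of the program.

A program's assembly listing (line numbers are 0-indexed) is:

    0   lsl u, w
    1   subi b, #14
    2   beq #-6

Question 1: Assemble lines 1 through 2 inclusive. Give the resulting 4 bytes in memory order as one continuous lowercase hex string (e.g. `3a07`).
1. subi fields op=0x3a:6|rd=1:4|imm=14:6 → word e84eh → e8 4e
2. beq fields op=0x2:6|imm=-6:10 → word 0bfah → 0b fa

e84e0bfa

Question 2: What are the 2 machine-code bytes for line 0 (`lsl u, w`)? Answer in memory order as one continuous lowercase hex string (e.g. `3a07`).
line 0 (lsl): pack op=0x6:6|rd=14:4|rs=8:4|pad=0:2 = 0x1ba0; big→ 1b a0

1ba0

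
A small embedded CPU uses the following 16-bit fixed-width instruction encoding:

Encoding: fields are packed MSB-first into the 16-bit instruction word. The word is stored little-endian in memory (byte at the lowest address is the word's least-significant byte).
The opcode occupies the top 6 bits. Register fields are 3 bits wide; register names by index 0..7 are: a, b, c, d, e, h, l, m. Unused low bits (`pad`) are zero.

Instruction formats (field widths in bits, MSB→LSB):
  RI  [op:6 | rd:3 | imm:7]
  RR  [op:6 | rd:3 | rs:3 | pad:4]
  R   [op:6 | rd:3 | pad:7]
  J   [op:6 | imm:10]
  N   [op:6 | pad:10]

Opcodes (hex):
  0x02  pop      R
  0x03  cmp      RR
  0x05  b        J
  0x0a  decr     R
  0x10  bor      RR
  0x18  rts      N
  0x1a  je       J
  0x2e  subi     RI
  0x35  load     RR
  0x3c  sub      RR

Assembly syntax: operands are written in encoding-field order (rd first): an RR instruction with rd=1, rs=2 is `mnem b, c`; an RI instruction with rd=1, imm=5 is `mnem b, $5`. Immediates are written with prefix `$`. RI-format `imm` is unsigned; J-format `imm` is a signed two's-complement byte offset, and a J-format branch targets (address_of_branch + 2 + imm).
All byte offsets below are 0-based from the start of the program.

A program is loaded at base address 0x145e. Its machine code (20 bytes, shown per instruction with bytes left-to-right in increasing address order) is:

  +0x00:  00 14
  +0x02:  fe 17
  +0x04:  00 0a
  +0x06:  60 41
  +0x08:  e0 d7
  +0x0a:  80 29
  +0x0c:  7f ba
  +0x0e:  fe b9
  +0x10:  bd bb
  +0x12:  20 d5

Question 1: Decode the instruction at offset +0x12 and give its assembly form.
[12] 20 d5 → 0xd520
  top 6b → 0x35 → load [RR]
  [9:7] rd=2 = c
  [6:4] rs=2 = c

load c, c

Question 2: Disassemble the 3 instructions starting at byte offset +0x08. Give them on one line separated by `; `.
load m, l; decr d; subi e, $127

[08] e0 d7 → 0xd7e0
  op=0xd7e0>>10=0x35 ⇒ load (RR)
  rd: (w>>7)&0x7=0x7 → m
  rs: (w>>4)&0x7=0x6 → l
[0a] 80 29 → 0x2980
  op=0x2980>>10=0xa ⇒ decr (R)
  rd: (w>>7)&0x7=0x3 → d
[0c] 7f ba → 0xba7f
  op=0xba7f>>10=0x2e ⇒ subi (RI)
  rd: (w>>7)&0x7=0x4 → e
  imm: (w>>0)&0x7f=0x7f → $127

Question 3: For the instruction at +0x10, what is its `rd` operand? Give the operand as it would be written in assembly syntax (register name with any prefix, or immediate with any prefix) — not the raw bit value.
m

+0x10: bd bb ⇒ word 0xbbbd (little)
  op=0xbbbd>>10=0x2e ⇒ subi (RI)
  rd: (w>>7)&0x7=0x7 → m
  imm: (w>>0)&0x7f=0x3d → $61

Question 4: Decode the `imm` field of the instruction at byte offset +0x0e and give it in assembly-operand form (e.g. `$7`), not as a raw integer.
$126

[0e] fe b9 → 0xb9fe
  op=0xb9fe>>10=0x2e ⇒ subi (RI)
  [9:7] rd=3 = d
  [6:0] imm=126 = $126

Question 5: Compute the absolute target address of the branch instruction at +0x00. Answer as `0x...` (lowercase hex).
0x1460

[00] 00 14 → 0x1400
  opcode bits[15:10]=0x5: b/J
  imm@[9:0]=0x0 ⇒ $0
  target = base 0x145e + off 0x00 + 2 + imm 0 = 0x1460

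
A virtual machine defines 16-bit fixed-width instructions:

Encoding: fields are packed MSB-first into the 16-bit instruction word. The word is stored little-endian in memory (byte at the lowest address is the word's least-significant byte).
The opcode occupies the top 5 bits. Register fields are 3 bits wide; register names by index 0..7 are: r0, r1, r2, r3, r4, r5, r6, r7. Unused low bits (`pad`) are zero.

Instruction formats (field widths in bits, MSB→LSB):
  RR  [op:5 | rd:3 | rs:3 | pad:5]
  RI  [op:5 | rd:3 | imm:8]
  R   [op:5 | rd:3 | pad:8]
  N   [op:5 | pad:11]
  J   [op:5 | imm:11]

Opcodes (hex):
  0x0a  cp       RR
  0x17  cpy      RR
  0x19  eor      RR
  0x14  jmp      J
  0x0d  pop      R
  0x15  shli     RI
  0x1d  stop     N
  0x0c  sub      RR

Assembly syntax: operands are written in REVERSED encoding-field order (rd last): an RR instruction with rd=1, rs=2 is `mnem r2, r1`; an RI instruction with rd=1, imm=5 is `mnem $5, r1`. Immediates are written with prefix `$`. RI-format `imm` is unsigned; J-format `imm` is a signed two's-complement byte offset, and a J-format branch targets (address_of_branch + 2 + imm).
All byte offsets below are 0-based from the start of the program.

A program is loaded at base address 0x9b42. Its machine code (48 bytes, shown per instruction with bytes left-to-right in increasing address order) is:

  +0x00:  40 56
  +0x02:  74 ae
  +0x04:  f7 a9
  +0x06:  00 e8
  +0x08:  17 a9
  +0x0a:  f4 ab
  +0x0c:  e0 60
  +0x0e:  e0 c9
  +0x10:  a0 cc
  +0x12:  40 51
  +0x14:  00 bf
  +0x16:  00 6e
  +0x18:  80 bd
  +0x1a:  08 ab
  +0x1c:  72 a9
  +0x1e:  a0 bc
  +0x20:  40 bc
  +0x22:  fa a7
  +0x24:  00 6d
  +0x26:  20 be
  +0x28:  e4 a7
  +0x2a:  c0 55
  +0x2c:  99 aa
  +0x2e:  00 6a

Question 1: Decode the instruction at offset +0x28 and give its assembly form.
off 0x28: read e4 a7 as little → 0xa7e4
  op=0xa7e4>>11=0x14 ⇒ jmp (J)
  [10:0] imm=2020 (s11→-28) = $-28

jmp $-28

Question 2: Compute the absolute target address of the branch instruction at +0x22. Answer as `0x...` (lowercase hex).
0x9b60

[22] fa a7 → 0xa7fa
  top 5b → 0x14 → jmp [J]
  imm: (w>>0)&0x7ff=0x7fa (s11→-6) → $-6
  target = base 0x9b42 + off 0x22 + 2 + imm -6 = 0x9b60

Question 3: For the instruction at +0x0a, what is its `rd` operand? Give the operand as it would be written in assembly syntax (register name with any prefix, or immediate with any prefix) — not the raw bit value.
[0a] f4 ab → 0xabf4
  op=0xabf4>>11=0x15 ⇒ shli (RI)
  [10:8] rd=3 = r3
  [7:0] imm=244 = $244

r3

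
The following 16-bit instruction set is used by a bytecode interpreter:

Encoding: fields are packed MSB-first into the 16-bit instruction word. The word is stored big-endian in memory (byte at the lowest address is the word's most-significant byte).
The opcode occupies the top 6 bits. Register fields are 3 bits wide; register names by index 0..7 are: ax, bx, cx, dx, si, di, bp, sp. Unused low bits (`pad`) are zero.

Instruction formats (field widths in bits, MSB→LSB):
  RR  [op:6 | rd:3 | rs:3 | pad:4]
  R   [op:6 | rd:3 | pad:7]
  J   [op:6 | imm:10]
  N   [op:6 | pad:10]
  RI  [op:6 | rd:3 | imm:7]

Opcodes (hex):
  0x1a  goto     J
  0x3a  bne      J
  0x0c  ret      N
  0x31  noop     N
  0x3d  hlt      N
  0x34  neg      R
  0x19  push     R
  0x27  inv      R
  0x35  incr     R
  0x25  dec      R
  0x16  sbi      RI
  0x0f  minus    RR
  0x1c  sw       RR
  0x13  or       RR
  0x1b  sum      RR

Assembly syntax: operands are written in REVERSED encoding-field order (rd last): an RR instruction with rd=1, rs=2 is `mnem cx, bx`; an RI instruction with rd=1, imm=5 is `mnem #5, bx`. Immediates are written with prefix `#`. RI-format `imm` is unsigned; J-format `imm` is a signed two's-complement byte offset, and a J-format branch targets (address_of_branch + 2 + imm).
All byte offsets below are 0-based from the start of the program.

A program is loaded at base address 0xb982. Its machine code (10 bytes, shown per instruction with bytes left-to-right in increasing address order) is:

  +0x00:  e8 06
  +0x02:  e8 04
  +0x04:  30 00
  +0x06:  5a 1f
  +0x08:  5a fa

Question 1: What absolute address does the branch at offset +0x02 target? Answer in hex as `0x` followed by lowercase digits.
0xb98a

+0x02: e8 04 ⇒ word 0xe804 (big)
  opcode bits[15:10]=0x3a: bne/J
  imm@[9:0]=0x4 ⇒ #4
  target = base 0xb982 + off 0x02 + 2 + imm 4 = 0xb98a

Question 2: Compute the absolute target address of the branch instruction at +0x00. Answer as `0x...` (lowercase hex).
0xb98a

[00] e8 06 → 0xe806
  op=0xe806>>10=0x3a ⇒ bne (J)
  imm: (w>>0)&0x3ff=0x6 → #6
  target = base 0xb982 + off 0x00 + 2 + imm 6 = 0xb98a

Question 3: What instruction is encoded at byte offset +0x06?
[06] 5a 1f → 0x5a1f
  op=0x5a1f>>10=0x16 ⇒ sbi (RI)
  [9:7] rd=4 = si
  [6:0] imm=31 = #31

sbi #31, si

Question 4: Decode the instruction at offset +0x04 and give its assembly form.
ret

off 0x04: read 30 00 as big → 0x3000
  top 6b → 0xc → ret [N]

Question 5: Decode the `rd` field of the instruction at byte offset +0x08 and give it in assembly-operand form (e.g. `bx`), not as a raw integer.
off 0x08: read 5a fa as big → 0x5afa
  op=0x5afa>>10=0x16 ⇒ sbi (RI)
  rd: (w>>7)&0x7=0x5 → di
  imm: (w>>0)&0x7f=0x7a → #122

di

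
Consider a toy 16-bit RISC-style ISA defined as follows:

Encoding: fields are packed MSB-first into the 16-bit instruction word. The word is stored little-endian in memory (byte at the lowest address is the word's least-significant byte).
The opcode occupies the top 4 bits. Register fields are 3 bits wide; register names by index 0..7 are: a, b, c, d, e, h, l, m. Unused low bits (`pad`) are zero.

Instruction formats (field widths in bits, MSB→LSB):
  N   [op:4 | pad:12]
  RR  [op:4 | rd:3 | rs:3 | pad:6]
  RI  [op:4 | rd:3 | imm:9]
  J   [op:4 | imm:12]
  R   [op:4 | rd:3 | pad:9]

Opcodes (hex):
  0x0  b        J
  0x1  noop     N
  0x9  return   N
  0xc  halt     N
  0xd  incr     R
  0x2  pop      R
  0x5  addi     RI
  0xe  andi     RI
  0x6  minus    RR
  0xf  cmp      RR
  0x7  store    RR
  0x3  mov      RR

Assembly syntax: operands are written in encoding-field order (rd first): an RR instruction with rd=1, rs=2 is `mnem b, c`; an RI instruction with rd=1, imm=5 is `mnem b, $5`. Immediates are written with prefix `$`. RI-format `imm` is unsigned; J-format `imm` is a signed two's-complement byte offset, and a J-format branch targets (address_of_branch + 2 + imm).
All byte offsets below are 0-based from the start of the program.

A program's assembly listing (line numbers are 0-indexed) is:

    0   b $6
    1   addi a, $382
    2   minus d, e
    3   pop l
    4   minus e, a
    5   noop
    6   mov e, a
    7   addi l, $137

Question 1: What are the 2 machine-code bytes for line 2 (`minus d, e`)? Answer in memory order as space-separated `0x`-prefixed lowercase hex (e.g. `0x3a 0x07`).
2. minus fields op=0x6:4|rd=3:3|rs=4:3|pad=0:6 → word 6700h → 00 67

0x00 0x67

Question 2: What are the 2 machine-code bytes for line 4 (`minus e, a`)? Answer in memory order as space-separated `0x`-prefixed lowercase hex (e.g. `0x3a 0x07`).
L4: minus op=0x6:4|rd=4:3|rs=0:3|pad=0:6 ⇒ 0x6800 ⇒ little 00 68

0x00 0x68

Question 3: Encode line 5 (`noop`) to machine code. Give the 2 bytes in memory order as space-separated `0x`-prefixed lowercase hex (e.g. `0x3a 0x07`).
0x00 0x10

5. noop fields op=0x1:4|pad=0:12 → word 1000h → 00 10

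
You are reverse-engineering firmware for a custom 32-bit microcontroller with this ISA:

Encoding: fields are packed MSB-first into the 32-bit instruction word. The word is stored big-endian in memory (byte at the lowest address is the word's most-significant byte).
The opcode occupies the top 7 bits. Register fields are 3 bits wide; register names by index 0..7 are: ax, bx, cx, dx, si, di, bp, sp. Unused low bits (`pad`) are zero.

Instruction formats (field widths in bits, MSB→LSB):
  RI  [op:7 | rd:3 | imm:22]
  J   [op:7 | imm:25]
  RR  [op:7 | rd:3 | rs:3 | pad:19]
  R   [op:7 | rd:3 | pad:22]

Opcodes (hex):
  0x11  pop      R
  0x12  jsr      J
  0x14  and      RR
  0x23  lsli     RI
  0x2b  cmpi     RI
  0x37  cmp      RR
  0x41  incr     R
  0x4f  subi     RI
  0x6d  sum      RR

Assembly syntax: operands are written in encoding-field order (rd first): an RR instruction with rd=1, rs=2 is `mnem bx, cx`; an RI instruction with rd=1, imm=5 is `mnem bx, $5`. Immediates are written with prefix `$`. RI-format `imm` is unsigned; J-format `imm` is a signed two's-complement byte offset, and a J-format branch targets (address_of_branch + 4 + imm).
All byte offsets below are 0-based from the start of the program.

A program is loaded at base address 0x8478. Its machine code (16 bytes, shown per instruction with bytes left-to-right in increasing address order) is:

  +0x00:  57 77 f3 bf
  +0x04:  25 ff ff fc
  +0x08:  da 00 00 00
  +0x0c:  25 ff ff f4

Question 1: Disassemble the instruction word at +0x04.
@+04  big-endian(25 ff ff fc) = 0x25fffffc
  op=0x25fffffc>>25=0x12 ⇒ jsr (J)
  [24:0] imm=33554428 (s25→-4) = $-4

jsr $-4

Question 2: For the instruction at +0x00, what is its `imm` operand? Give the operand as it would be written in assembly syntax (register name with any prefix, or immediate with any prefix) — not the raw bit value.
$3666879

@+00  big-endian(57 77 f3 bf) = 0x5777f3bf
  op=0x5777f3bf>>25=0x2b ⇒ cmpi (RI)
  rd: (w>>22)&0x7=0x5 → di
  imm: (w>>0)&0x3fffff=0x37f3bf → $3666879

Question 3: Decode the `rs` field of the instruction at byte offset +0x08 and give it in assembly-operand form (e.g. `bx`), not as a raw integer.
ax

off 0x08: read da 00 00 00 as big → 0xda000000
  opcode bits[31:25]=0x6d: sum/RR
  [24:22] rd=0 = ax
  [21:19] rs=0 = ax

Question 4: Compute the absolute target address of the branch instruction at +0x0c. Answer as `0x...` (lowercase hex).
0x847c

+0x0c: 25 ff ff f4 ⇒ word 0x25fffff4 (big)
  opcode bits[31:25]=0x12: jsr/J
  imm: (w>>0)&0x1ffffff=0x1fffff4 (s25→-12) → $-12
  target = base 0x8478 + off 0x0c + 4 + imm -12 = 0x847c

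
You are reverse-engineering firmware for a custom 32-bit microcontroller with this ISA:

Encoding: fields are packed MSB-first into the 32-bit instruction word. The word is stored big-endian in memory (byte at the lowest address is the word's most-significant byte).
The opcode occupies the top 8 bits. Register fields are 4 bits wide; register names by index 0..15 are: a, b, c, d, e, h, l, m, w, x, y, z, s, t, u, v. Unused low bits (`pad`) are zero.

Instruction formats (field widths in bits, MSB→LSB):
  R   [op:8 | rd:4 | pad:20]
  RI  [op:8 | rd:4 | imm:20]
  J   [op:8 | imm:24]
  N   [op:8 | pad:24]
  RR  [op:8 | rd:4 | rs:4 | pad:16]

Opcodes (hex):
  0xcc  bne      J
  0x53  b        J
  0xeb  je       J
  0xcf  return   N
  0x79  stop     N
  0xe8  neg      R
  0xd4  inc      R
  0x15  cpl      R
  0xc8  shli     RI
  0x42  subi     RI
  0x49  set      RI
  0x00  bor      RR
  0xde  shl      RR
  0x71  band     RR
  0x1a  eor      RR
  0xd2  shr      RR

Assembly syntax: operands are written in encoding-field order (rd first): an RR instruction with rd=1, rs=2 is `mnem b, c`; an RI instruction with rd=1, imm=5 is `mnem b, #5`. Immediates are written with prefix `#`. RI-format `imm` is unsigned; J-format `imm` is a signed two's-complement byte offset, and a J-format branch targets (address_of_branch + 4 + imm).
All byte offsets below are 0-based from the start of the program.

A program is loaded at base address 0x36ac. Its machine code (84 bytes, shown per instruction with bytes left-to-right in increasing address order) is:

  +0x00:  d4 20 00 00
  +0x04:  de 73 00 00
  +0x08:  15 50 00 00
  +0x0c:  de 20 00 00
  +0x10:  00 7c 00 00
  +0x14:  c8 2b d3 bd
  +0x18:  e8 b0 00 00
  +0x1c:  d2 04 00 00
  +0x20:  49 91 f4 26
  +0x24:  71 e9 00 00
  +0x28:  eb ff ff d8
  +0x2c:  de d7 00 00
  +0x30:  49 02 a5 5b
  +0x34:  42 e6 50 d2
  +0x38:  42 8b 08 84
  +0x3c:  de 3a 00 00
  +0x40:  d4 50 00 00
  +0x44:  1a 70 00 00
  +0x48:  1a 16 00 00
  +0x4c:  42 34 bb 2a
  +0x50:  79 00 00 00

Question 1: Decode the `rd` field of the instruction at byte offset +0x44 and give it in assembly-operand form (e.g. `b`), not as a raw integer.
m

off 0x44: read 1a 70 00 00 as big → 0x1a700000
  top 8b → 0x1a → eor [RR]
  rd@[23:20]=0x7 ⇒ m
  rs@[19:16]=0x0 ⇒ a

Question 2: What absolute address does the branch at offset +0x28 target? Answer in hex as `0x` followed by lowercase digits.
0x36b0

[28] eb ff ff d8 → 0xebffffd8
  opcode bits[31:24]=0xeb: je/J
  [23:0] imm=16777176 (s24→-40) = #-40
  target = base 0x36ac + off 0x28 + 4 + imm -40 = 0x36b0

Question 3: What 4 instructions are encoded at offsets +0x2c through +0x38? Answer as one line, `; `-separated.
@+2c  big-endian(de d7 00 00) = 0xded70000
  top 8b → 0xde → shl [RR]
  rd: (w>>20)&0xf=0xd → t
  rs: (w>>16)&0xf=0x7 → m
@+30  big-endian(49 02 a5 5b) = 0x4902a55b
  top 8b → 0x49 → set [RI]
  rd: (w>>20)&0xf=0x0 → a
  imm: (w>>0)&0xfffff=0x2a55b → #173403
@+34  big-endian(42 e6 50 d2) = 0x42e650d2
  top 8b → 0x42 → subi [RI]
  rd: (w>>20)&0xf=0xe → u
  imm: (w>>0)&0xfffff=0x650d2 → #413906
@+38  big-endian(42 8b 08 84) = 0x428b0884
  top 8b → 0x42 → subi [RI]
  rd: (w>>20)&0xf=0x8 → w
  imm: (w>>0)&0xfffff=0xb0884 → #723076

shl t, m; set a, #173403; subi u, #413906; subi w, #723076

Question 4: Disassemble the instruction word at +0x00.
+0x00: d4 20 00 00 ⇒ word 0xd4200000 (big)
  top 8b → 0xd4 → inc [R]
  [23:20] rd=2 = c

inc c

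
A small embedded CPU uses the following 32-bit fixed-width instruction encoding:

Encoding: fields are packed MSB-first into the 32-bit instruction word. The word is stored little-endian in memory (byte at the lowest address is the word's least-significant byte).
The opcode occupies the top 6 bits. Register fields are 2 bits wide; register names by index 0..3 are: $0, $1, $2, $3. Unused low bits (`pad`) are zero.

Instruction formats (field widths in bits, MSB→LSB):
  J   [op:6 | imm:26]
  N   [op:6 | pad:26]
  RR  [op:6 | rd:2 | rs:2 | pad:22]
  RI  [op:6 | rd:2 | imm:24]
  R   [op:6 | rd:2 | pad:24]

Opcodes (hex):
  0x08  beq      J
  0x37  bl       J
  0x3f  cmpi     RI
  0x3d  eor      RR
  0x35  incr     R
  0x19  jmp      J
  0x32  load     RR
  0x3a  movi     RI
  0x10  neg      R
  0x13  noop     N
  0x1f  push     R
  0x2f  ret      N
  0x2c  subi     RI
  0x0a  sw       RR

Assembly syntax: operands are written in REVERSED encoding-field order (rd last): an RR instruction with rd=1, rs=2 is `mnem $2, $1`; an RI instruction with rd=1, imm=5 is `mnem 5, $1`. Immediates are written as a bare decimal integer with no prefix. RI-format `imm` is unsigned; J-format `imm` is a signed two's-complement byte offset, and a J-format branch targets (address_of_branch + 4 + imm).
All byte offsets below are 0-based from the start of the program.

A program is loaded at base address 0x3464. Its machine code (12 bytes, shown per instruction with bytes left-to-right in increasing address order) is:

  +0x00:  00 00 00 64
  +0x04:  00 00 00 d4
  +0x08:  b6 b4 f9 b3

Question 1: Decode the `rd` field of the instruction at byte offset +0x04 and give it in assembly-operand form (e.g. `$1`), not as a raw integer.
[04] 00 00 00 d4 → 0xd4000000
  top 6b → 0x35 → incr [R]
  rd: (w>>24)&0x3=0x0 → $0

$0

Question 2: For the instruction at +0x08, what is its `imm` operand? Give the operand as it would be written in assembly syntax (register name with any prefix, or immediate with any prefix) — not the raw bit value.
16364726

@+08  little-endian(b6 b4 f9 b3) = 0xb3f9b4b6
  opcode bits[31:26]=0x2c: subi/RI
  [25:24] rd=3 = $3
  [23:0] imm=16364726 = 16364726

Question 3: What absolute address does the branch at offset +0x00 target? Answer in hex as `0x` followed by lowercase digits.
off 0x00: read 00 00 00 64 as little → 0x64000000
  top 6b → 0x19 → jmp [J]
  imm@[25:0]=0x0 ⇒ 0
  target = base 0x3464 + off 0x00 + 4 + imm 0 = 0x3468

0x3468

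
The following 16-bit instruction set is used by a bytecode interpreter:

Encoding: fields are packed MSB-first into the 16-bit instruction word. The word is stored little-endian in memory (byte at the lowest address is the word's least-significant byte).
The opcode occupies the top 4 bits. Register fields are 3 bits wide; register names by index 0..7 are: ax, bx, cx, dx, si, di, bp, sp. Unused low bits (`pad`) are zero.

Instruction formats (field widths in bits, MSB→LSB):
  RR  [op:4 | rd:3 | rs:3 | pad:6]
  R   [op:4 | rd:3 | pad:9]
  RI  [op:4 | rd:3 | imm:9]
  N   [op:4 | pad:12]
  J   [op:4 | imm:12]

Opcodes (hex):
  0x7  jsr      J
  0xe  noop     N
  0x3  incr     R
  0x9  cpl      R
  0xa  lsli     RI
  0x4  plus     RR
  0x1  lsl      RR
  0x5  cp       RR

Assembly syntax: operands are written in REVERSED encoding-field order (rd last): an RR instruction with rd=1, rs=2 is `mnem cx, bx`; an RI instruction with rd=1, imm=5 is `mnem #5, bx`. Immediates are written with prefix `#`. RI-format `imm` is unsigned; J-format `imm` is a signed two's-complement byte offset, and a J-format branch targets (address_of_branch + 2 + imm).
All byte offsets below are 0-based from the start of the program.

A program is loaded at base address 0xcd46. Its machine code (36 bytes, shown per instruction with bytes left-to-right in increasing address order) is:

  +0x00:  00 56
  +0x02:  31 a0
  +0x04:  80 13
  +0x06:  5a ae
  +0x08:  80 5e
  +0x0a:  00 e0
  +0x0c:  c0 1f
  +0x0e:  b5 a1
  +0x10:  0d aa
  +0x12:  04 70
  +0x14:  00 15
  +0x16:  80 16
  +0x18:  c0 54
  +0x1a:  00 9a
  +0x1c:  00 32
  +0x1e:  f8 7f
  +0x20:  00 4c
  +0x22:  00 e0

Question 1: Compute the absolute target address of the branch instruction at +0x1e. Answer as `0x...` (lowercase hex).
@+1e  little-endian(f8 7f) = 0x7ff8
  top 4b → 0x7 → jsr [J]
  imm: (w>>0)&0xfff=0xff8 (s12→-8) → #-8
  target = base 0xcd46 + off 0x1e + 2 + imm -8 = 0xcd5e

0xcd5e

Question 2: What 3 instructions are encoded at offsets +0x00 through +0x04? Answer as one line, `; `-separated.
cp ax, dx; lsli #49, ax; lsl bp, bx

+0x00: 00 56 ⇒ word 0x5600 (little)
  opcode bits[15:12]=0x5: cp/RR
  [11:9] rd=3 = dx
  [8:6] rs=0 = ax
+0x02: 31 a0 ⇒ word 0xa031 (little)
  opcode bits[15:12]=0xa: lsli/RI
  [11:9] rd=0 = ax
  [8:0] imm=49 = #49
+0x04: 80 13 ⇒ word 0x1380 (little)
  opcode bits[15:12]=0x1: lsl/RR
  [11:9] rd=1 = bx
  [8:6] rs=6 = bp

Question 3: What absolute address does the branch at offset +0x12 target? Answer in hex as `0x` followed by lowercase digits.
[12] 04 70 → 0x7004
  op=0x7004>>12=0x7 ⇒ jsr (J)
  imm@[11:0]=0x4 ⇒ #4
  target = base 0xcd46 + off 0x12 + 2 + imm 4 = 0xcd5e

0xcd5e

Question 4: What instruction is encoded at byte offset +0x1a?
cpl di

off 0x1a: read 00 9a as little → 0x9a00
  top 4b → 0x9 → cpl [R]
  [11:9] rd=5 = di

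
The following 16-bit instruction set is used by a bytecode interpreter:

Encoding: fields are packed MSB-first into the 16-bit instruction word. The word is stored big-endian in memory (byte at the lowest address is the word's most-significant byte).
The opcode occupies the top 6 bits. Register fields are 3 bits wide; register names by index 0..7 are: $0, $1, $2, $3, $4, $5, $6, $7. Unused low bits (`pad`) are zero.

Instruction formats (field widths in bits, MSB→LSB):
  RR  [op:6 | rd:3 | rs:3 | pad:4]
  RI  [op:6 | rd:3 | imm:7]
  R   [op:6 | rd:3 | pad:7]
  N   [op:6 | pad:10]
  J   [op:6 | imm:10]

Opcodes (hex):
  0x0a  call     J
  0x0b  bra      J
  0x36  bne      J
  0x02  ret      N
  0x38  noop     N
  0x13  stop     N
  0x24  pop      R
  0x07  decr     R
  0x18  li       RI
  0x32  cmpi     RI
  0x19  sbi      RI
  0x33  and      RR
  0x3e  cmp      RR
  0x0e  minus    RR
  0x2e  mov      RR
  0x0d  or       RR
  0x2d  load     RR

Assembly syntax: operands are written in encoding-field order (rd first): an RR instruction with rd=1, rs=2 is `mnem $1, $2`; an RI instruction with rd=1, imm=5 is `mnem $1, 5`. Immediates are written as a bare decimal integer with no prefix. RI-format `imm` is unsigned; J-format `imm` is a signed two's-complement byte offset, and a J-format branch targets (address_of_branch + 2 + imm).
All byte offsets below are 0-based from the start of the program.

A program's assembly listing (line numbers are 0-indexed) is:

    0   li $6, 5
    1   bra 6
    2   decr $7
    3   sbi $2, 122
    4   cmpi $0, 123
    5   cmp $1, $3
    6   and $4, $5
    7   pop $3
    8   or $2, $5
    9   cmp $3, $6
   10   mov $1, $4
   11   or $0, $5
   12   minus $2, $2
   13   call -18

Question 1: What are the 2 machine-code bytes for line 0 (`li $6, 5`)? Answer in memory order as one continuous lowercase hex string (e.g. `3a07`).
L0: li op=0x18:6|rd=6:3|imm=5:7 ⇒ 0x6305 ⇒ big 63 05

6305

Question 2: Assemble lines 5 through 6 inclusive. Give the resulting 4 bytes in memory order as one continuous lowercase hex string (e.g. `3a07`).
line 5 (cmp): pack op=0x3e:6|rd=1:3|rs=3:3|pad=0:4 = 0xf8b0; big→ f8 b0
line 6 (and): pack op=0x33:6|rd=4:3|rs=5:3|pad=0:4 = 0xce50; big→ ce 50

f8b0ce50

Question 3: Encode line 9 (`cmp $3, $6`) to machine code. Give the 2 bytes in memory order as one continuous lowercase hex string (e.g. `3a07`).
f9e0

L9: cmp op=0x3e:6|rd=3:3|rs=6:3|pad=0:4 ⇒ 0xf9e0 ⇒ big f9 e0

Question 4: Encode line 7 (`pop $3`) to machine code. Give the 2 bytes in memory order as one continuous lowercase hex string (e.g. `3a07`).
line 7 (pop): pack op=0x24:6|rd=3:3|pad=0:7 = 0x9180; big→ 91 80

9180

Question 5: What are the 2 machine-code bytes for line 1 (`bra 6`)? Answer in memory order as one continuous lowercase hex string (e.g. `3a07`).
line 1 (bra): pack op=0xb:6|imm=6:10 = 0x2c06; big→ 2c 06

2c06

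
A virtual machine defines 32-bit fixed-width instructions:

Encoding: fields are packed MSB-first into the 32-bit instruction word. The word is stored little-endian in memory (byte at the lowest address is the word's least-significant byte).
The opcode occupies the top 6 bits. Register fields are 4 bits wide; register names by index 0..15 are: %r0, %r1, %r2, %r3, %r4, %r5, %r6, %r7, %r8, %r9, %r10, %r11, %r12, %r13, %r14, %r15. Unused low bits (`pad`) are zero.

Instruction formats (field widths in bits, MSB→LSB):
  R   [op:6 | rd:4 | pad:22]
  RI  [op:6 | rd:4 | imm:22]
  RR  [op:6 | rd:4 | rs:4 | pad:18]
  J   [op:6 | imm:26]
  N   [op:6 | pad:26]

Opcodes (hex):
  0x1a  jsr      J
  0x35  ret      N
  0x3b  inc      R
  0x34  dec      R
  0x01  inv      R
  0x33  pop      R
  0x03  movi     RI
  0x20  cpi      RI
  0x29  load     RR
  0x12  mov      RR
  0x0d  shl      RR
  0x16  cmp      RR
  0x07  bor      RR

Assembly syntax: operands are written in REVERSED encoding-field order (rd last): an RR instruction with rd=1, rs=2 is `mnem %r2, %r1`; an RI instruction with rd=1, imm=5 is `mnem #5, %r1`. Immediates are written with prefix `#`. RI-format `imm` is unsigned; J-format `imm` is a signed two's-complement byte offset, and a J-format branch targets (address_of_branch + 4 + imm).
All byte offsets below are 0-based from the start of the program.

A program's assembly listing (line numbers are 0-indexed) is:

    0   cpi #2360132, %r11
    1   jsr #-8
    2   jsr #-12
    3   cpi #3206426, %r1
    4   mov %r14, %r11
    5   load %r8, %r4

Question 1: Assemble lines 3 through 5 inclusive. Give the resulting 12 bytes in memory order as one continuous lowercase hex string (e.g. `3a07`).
L3: cpi op=0x20:6|rd=1:4|imm=3206426:22 ⇒ 0x8070ed1a ⇒ little 1a ed 70 80
L4: mov op=0x12:6|rd=11:4|rs=14:4|pad=0:18 ⇒ 0x4af80000 ⇒ little 00 00 f8 4a
L5: load op=0x29:6|rd=4:4|rs=8:4|pad=0:18 ⇒ 0xa5200000 ⇒ little 00 00 20 a5

1aed70800000f84a000020a5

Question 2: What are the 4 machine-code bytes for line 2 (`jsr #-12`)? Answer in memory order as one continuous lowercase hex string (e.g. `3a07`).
f4ffff6b

L2: jsr op=0x1a:6|imm=-12:26 ⇒ 0x6bfffff4 ⇒ little f4 ff ff 6b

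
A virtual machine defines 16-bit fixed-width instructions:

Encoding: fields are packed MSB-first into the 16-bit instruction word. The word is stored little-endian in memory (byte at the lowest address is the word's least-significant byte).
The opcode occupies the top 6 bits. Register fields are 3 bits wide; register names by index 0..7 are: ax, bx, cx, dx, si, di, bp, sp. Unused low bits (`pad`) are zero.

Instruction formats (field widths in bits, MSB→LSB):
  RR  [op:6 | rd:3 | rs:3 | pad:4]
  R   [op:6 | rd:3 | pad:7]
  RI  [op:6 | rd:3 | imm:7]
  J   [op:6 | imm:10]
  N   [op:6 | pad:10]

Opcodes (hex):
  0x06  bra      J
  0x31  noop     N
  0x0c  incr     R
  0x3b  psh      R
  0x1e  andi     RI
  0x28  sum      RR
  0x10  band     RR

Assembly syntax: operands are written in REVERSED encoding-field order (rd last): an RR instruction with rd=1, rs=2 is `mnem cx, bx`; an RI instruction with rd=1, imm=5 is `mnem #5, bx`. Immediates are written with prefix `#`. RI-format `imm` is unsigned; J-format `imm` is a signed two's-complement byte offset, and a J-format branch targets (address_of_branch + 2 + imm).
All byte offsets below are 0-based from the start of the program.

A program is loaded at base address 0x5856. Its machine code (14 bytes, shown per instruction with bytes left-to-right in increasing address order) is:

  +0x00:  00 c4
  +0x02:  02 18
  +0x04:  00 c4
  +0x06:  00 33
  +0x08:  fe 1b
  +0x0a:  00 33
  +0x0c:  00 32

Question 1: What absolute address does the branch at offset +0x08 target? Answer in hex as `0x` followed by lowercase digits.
0x585e

+0x08: fe 1b ⇒ word 0x1bfe (little)
  opcode bits[15:10]=0x6: bra/J
  [9:0] imm=1022 (s10→-2) = #-2
  target = base 0x5856 + off 0x08 + 2 + imm -2 = 0x585e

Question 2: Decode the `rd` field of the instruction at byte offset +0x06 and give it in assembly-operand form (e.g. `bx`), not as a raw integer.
bp

+0x06: 00 33 ⇒ word 0x3300 (little)
  op=0x3300>>10=0xc ⇒ incr (R)
  rd@[9:7]=0x6 ⇒ bp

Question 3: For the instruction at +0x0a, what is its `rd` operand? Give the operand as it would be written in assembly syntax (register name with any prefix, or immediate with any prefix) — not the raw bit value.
off 0x0a: read 00 33 as little → 0x3300
  top 6b → 0xc → incr [R]
  rd: (w>>7)&0x7=0x6 → bp

bp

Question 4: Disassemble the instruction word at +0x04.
[04] 00 c4 → 0xc400
  opcode bits[15:10]=0x31: noop/N

noop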